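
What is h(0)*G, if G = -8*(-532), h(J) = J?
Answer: 0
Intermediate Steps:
G = 4256
h(0)*G = 0*4256 = 0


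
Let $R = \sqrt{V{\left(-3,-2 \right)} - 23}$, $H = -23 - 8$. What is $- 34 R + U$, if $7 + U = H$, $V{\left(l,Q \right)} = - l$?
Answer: $-38 - 68 i \sqrt{5} \approx -38.0 - 152.05 i$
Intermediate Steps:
$H = -31$
$U = -38$ ($U = -7 - 31 = -38$)
$R = 2 i \sqrt{5}$ ($R = \sqrt{\left(-1\right) \left(-3\right) - 23} = \sqrt{3 - 23} = \sqrt{-20} = 2 i \sqrt{5} \approx 4.4721 i$)
$- 34 R + U = - 34 \cdot 2 i \sqrt{5} - 38 = - 68 i \sqrt{5} - 38 = -38 - 68 i \sqrt{5}$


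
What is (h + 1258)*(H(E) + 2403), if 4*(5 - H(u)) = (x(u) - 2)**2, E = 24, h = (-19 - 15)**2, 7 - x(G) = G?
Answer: 11190097/2 ≈ 5.5950e+6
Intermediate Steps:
x(G) = 7 - G
h = 1156 (h = (-34)**2 = 1156)
H(u) = 5 - (5 - u)**2/4 (H(u) = 5 - ((7 - u) - 2)**2/4 = 5 - (5 - u)**2/4)
(h + 1258)*(H(E) + 2403) = (1156 + 1258)*((5 - (-5 + 24)**2/4) + 2403) = 2414*((5 - 1/4*19**2) + 2403) = 2414*((5 - 1/4*361) + 2403) = 2414*((5 - 361/4) + 2403) = 2414*(-341/4 + 2403) = 2414*(9271/4) = 11190097/2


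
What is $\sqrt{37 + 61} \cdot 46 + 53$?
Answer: $53 + 322 \sqrt{2} \approx 508.38$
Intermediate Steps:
$\sqrt{37 + 61} \cdot 46 + 53 = \sqrt{98} \cdot 46 + 53 = 7 \sqrt{2} \cdot 46 + 53 = 322 \sqrt{2} + 53 = 53 + 322 \sqrt{2}$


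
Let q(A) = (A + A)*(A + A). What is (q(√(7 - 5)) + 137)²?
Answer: 21025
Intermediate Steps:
q(A) = 4*A² (q(A) = (2*A)*(2*A) = 4*A²)
(q(√(7 - 5)) + 137)² = (4*(√(7 - 5))² + 137)² = (4*(√2)² + 137)² = (4*2 + 137)² = (8 + 137)² = 145² = 21025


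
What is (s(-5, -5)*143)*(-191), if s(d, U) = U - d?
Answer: 0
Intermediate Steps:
(s(-5, -5)*143)*(-191) = ((-5 - 1*(-5))*143)*(-191) = ((-5 + 5)*143)*(-191) = (0*143)*(-191) = 0*(-191) = 0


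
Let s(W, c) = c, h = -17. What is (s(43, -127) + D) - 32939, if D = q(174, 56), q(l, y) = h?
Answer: -33083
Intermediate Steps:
q(l, y) = -17
D = -17
(s(43, -127) + D) - 32939 = (-127 - 17) - 32939 = -144 - 32939 = -33083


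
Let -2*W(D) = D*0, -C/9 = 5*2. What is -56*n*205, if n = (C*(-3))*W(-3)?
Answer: 0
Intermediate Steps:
C = -90 (C = -45*2 = -9*10 = -90)
W(D) = 0 (W(D) = -D*0/2 = -½*0 = 0)
n = 0 (n = -90*(-3)*0 = 270*0 = 0)
-56*n*205 = -56*0*205 = 0*205 = 0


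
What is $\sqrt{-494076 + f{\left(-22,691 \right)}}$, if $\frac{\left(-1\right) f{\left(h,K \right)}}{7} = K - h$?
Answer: $i \sqrt{499067} \approx 706.45 i$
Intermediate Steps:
$f{\left(h,K \right)} = - 7 K + 7 h$ ($f{\left(h,K \right)} = - 7 \left(K - h\right) = - 7 K + 7 h$)
$\sqrt{-494076 + f{\left(-22,691 \right)}} = \sqrt{-494076 + \left(\left(-7\right) 691 + 7 \left(-22\right)\right)} = \sqrt{-494076 - 4991} = \sqrt{-499067} = i \sqrt{499067}$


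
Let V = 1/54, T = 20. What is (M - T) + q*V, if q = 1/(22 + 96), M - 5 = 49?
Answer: 216649/6372 ≈ 34.000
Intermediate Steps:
M = 54 (M = 5 + 49 = 54)
V = 1/54 ≈ 0.018519
q = 1/118 ≈ 0.0084746
(M - T) + q*V = (54 - 1*20) + (1/118)*(1/54) = (54 - 20) + 1/6372 = 34 + 1/6372 = 216649/6372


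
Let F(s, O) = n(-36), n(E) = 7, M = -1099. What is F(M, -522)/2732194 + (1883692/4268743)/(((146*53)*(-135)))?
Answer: 178549226167/83449008356876010 ≈ 2.1396e-6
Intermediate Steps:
F(s, O) = 7
F(M, -522)/2732194 + (1883692/4268743)/(((146*53)*(-135))) = 7/2732194 + (1883692/4268743)/(((146*53)*(-135))) = 7*(1/2732194) + (1883692*(1/4268743))/((7738*(-135))) = 7/2732194 + (1883692/4268743)/(-1044630) = 7/2732194 + (1883692/4268743)*(-1/1044630) = 7/2732194 - 12902/30542856165 = 178549226167/83449008356876010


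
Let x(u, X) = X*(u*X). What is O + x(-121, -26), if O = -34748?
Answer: -116544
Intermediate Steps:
x(u, X) = u*X² (x(u, X) = X*(X*u) = u*X²)
O + x(-121, -26) = -34748 - 121*(-26)² = -34748 - 121*676 = -34748 - 81796 = -116544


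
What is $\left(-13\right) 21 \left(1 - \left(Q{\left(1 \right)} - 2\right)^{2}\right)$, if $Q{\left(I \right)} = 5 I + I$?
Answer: $4095$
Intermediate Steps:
$Q{\left(I \right)} = 6 I$
$\left(-13\right) 21 \left(1 - \left(Q{\left(1 \right)} - 2\right)^{2}\right) = \left(-13\right) 21 \left(1 - \left(6 \cdot 1 - 2\right)^{2}\right) = - 273 \left(1 - \left(6 - 2\right)^{2}\right) = - 273 \left(1 - 4^{2}\right) = - 273 \left(1 - 16\right) = \left(-273\right) \left(-15\right) = 4095$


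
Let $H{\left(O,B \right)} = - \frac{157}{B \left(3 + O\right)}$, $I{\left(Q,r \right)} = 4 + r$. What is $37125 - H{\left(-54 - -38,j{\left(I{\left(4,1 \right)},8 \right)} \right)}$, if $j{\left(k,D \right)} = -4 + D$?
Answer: $\frac{1930343}{52} \approx 37122.0$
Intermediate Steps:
$H{\left(O,B \right)} = - \frac{157}{B \left(3 + O\right)}$ ($H{\left(O,B \right)} = - 157 \frac{1}{B \left(3 + O\right)} = - \frac{157}{B \left(3 + O\right)}$)
$37125 - H{\left(-54 - -38,j{\left(I{\left(4,1 \right)},8 \right)} \right)} = 37125 - - \frac{157}{\left(-4 + 8\right) \left(3 - 16\right)} = 37125 - - \frac{157}{4 \left(3 + \left(-54 + 38\right)\right)} = 37125 - \left(-157\right) \frac{1}{4} \frac{1}{3 - 16} = 37125 - \left(-157\right) \frac{1}{4} \frac{1}{-13} = 37125 - \left(-157\right) \frac{1}{4} \left(- \frac{1}{13}\right) = 37125 - \frac{157}{52} = \frac{1930343}{52}$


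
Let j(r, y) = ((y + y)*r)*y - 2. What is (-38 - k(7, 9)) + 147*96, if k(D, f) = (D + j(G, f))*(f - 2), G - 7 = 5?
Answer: 431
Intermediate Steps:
G = 12 (G = 7 + 5 = 12)
j(r, y) = -2 + 2*r*y² (j(r, y) = ((2*y)*r)*y - 2 = (2*r*y)*y - 2 = 2*r*y² - 2 = -2 + 2*r*y²)
k(D, f) = (-2 + f)*(-2 + D + 24*f²) (k(D, f) = (D + (-2 + 2*12*f²))*(f - 2) = (D + (-2 + 24*f²))*(-2 + f) = (-2 + D + 24*f²)*(-2 + f) = (-2 + f)*(-2 + D + 24*f²))
(-38 - k(7, 9)) + 147*96 = (-38 - (4 - 48*9² - 2*7 - 2*9 + 24*9³ + 7*9)) + 147*96 = (-38 - (4 - 48*81 - 14 - 18 + 24*729 + 63)) + 14112 = (-38 - (4 - 3888 - 14 - 18 + 17496 + 63)) + 14112 = (-38 - 1*13643) + 14112 = (-38 - 13643) + 14112 = -13681 + 14112 = 431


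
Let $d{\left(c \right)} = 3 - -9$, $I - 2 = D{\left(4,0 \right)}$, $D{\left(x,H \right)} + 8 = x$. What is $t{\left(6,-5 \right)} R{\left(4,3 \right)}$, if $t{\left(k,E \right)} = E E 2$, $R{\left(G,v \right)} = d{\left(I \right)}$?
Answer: $600$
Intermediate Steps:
$D{\left(x,H \right)} = -8 + x$
$I = -2$ ($I = 2 + \left(-8 + 4\right) = 2 - 4 = -2$)
$d{\left(c \right)} = 12$ ($d{\left(c \right)} = 3 + 9 = 12$)
$R{\left(G,v \right)} = 12$
$t{\left(k,E \right)} = 2 E^{2}$ ($t{\left(k,E \right)} = E^{2} \cdot 2 = 2 E^{2}$)
$t{\left(6,-5 \right)} R{\left(4,3 \right)} = 2 \left(-5\right)^{2} \cdot 12 = 2 \cdot 25 \cdot 12 = 50 \cdot 12 = 600$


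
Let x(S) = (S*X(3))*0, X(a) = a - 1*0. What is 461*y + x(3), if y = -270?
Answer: -124470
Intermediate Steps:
X(a) = a (X(a) = a + 0 = a)
x(S) = 0 (x(S) = (S*3)*0 = (3*S)*0 = 0)
461*y + x(3) = 461*(-270) + 0 = -124470 + 0 = -124470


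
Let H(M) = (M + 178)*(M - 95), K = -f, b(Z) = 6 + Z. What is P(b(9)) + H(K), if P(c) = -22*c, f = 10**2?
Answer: -15540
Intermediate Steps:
f = 100
K = -100 (K = -1*100 = -100)
H(M) = (-95 + M)*(178 + M) (H(M) = (178 + M)*(-95 + M) = (-95 + M)*(178 + M))
P(b(9)) + H(K) = -22*(6 + 9) + (-16910 + (-100)**2 + 83*(-100)) = -22*15 + (-16910 + 10000 - 8300) = -330 - 15210 = -15540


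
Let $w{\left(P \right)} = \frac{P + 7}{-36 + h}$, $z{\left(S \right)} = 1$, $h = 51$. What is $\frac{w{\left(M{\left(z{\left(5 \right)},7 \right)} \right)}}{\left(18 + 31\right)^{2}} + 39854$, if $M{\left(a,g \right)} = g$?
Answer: $\frac{205048832}{5145} \approx 39854.0$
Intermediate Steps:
$w{\left(P \right)} = \frac{7}{15} + \frac{P}{15}$ ($w{\left(P \right)} = \frac{P + 7}{-36 + 51} = \frac{7 + P}{15} = \left(7 + P\right) \frac{1}{15} = \frac{7}{15} + \frac{P}{15}$)
$\frac{w{\left(M{\left(z{\left(5 \right)},7 \right)} \right)}}{\left(18 + 31\right)^{2}} + 39854 = \frac{\frac{7}{15} + \frac{1}{15} \cdot 7}{\left(18 + 31\right)^{2}} + 39854 = \frac{\frac{7}{15} + \frac{7}{15}}{49^{2}} + 39854 = \frac{14}{15 \cdot 2401} + 39854 = \frac{14}{15} \cdot \frac{1}{2401} + 39854 = \frac{2}{5145} + 39854 = \frac{205048832}{5145}$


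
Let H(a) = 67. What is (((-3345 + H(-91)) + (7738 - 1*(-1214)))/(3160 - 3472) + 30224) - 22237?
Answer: 1243135/156 ≈ 7968.8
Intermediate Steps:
(((-3345 + H(-91)) + (7738 - 1*(-1214)))/(3160 - 3472) + 30224) - 22237 = (((-3345 + 67) + (7738 - 1*(-1214)))/(3160 - 3472) + 30224) - 22237 = ((-3278 + (7738 + 1214))/(-312) + 30224) - 22237 = ((-3278 + 8952)*(-1/312) + 30224) - 22237 = (5674*(-1/312) + 30224) - 22237 = (-2837/156 + 30224) - 22237 = 4712107/156 - 22237 = 1243135/156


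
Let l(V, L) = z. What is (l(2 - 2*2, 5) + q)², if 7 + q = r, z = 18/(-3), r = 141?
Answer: 16384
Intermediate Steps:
z = -6 (z = 18*(-⅓) = -6)
q = 134 (q = -7 + 141 = 134)
l(V, L) = -6
(l(2 - 2*2, 5) + q)² = (-6 + 134)² = 128² = 16384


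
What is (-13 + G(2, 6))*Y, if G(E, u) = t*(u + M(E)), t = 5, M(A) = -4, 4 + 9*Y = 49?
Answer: -15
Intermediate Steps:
Y = 5 (Y = -4/9 + (1/9)*49 = -4/9 + 49/9 = 5)
G(E, u) = -20 + 5*u (G(E, u) = 5*(u - 4) = 5*(-4 + u) = -20 + 5*u)
(-13 + G(2, 6))*Y = (-13 + (-20 + 5*6))*5 = (-13 + (-20 + 30))*5 = (-13 + 10)*5 = -3*5 = -15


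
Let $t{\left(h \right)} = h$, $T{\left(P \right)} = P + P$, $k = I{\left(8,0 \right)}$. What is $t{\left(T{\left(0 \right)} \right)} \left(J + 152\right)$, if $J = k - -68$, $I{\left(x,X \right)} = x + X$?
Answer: $0$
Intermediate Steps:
$I{\left(x,X \right)} = X + x$
$k = 8$ ($k = 0 + 8 = 8$)
$J = 76$ ($J = 8 - -68 = 8 + 68 = 76$)
$T{\left(P \right)} = 2 P$
$t{\left(T{\left(0 \right)} \right)} \left(J + 152\right) = 2 \cdot 0 \left(76 + 152\right) = 0 \cdot 228 = 0$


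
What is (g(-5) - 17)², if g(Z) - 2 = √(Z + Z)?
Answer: (15 - I*√10)² ≈ 215.0 - 94.868*I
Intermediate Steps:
g(Z) = 2 + √2*√Z (g(Z) = 2 + √(Z + Z) = 2 + √(2*Z) = 2 + √2*√Z)
(g(-5) - 17)² = ((2 + √2*√(-5)) - 17)² = ((2 + √2*(I*√5)) - 17)² = ((2 + I*√10) - 17)² = (-15 + I*√10)²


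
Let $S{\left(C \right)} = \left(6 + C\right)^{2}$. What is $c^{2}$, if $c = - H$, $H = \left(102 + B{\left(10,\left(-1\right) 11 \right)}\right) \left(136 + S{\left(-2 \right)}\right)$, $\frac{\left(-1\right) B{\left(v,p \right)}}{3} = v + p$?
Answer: $254721600$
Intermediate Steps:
$B{\left(v,p \right)} = - 3 p - 3 v$ ($B{\left(v,p \right)} = - 3 \left(v + p\right) = - 3 \left(p + v\right) = - 3 p - 3 v$)
$H = 15960$ ($H = \left(102 - \left(30 + 3 \left(\left(-1\right) 11\right)\right)\right) \left(136 + \left(6 - 2\right)^{2}\right) = \left(102 - -3\right) \left(136 + 4^{2}\right) = \left(102 + \left(33 - 30\right)\right) \left(136 + 16\right) = \left(102 + 3\right) 152 = 105 \cdot 152 = 15960$)
$c = -15960$ ($c = \left(-1\right) 15960 = -15960$)
$c^{2} = \left(-15960\right)^{2} = 254721600$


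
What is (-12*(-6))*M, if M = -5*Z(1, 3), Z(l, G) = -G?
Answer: 1080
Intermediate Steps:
M = 15 (M = -(-5)*3 = -5*(-3) = 15)
(-12*(-6))*M = -12*(-6)*15 = 72*15 = 1080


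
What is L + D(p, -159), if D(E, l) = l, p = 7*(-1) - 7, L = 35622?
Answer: 35463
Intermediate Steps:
p = -14 (p = -7 - 7 = -14)
L + D(p, -159) = 35622 - 159 = 35463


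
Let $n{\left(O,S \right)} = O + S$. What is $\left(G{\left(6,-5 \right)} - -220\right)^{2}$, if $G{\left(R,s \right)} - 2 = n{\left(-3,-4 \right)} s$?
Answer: $66049$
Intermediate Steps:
$G{\left(R,s \right)} = 2 - 7 s$ ($G{\left(R,s \right)} = 2 + \left(-3 - 4\right) s = 2 - 7 s$)
$\left(G{\left(6,-5 \right)} - -220\right)^{2} = \left(\left(2 - -35\right) - -220\right)^{2} = \left(\left(2 + 35\right) + 220\right)^{2} = \left(37 + 220\right)^{2} = 257^{2} = 66049$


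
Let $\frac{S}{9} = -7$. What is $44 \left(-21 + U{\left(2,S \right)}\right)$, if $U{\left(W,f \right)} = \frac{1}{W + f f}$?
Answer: $- \frac{333560}{361} \approx -923.99$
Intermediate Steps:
$S = -63$ ($S = 9 \left(-7\right) = -63$)
$U{\left(W,f \right)} = \frac{1}{W + f^{2}}$
$44 \left(-21 + U{\left(2,S \right)}\right) = 44 \left(-21 + \frac{1}{2 + \left(-63\right)^{2}}\right) = 44 \left(-21 + \frac{1}{2 + 3969}\right) = 44 \left(-21 + \frac{1}{3971}\right) = 44 \left(- \frac{83390}{3971}\right) = - \frac{333560}{361}$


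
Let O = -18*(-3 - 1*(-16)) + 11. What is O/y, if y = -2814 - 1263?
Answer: 223/4077 ≈ 0.054697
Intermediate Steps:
y = -4077
O = -223 (O = -18*(-3 + 16) + 11 = -18*13 + 11 = -234 + 11 = -223)
O/y = -223/(-4077) = -223*(-1/4077) = 223/4077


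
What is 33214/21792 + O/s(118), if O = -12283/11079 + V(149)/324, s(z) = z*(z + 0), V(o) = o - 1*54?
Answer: 960661403009/630322687656 ≈ 1.5241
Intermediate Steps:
V(o) = -54 + o (V(o) = o - 54 = -54 + o)
s(z) = z² (s(z) = z*z = z²)
O = -325243/398844 (O = -12283/11079 + (-54 + 149)/324 = -12283*1/11079 + 95*(1/324) = -12283/11079 + 95/324 = -325243/398844 ≈ -0.81546)
33214/21792 + O/s(118) = 33214/21792 - 325243/(398844*(118²)) = 33214*(1/21792) - 325243/398844/13924 = 16607/10896 - 325243/398844*1/13924 = 16607/10896 - 325243/5553503856 = 960661403009/630322687656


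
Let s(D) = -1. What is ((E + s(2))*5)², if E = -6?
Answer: 1225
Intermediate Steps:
((E + s(2))*5)² = ((-6 - 1)*5)² = (-7*5)² = (-35)² = 1225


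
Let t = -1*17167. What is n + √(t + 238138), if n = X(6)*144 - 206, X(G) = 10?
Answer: 1234 + √220971 ≈ 1704.1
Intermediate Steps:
t = -17167
n = 1234 (n = 10*144 - 206 = 1440 - 206 = 1234)
n + √(t + 238138) = 1234 + √(-17167 + 238138) = 1234 + √220971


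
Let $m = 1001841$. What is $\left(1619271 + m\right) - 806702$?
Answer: $1814410$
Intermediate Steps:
$\left(1619271 + m\right) - 806702 = \left(1619271 + 1001841\right) - 806702 = 2621112 - 806702 = 1814410$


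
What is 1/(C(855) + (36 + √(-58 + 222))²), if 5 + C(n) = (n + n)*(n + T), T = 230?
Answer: 618935/1149241319283 - 16*√41/383080439761 ≈ 5.3829e-7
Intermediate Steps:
C(n) = -5 + 2*n*(230 + n) (C(n) = -5 + (n + n)*(n + 230) = -5 + (2*n)*(230 + n) = -5 + 2*n*(230 + n))
1/(C(855) + (36 + √(-58 + 222))²) = 1/((-5 + 2*855² + 460*855) + (36 + √(-58 + 222))²) = 1/((-5 + 2*731025 + 393300) + (36 + √164)²) = 1/((-5 + 1462050 + 393300) + (36 + 2*√41)²) = 1/(1855345 + (36 + 2*√41)²)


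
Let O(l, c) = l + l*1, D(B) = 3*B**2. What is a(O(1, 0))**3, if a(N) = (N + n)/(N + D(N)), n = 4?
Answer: 27/343 ≈ 0.078717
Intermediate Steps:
O(l, c) = 2*l (O(l, c) = l + l = 2*l)
a(N) = (4 + N)/(N + 3*N**2) (a(N) = (N + 4)/(N + 3*N**2) = (4 + N)/(N + 3*N**2))
a(O(1, 0))**3 = ((4 + 2*1)/(((2*1))*(1 + 3*(2*1))))**3 = ((4 + 2)/(2*(1 + 3*2)))**3 = ((1/2)*6/(1 + 6))**3 = ((1/2)*6/7)**3 = ((1/2)*(1/7)*6)**3 = (3/7)**3 = 27/343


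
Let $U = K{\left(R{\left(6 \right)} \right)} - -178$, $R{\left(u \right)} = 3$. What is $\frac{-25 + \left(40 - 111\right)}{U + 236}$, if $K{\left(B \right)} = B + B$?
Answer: $- \frac{8}{35} \approx -0.22857$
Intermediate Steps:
$K{\left(B \right)} = 2 B$
$U = 184$ ($U = 2 \cdot 3 - -178 = 6 + 178 = 184$)
$\frac{-25 + \left(40 - 111\right)}{U + 236} = \frac{-25 + \left(40 - 111\right)}{184 + 236} = \frac{-25 - 71}{420} = \left(-96\right) \frac{1}{420} = - \frac{8}{35}$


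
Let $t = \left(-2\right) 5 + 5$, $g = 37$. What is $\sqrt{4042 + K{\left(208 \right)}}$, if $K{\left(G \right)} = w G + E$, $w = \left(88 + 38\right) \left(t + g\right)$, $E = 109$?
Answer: $\sqrt{842807} \approx 918.04$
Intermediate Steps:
$t = -5$ ($t = -10 + 5 = -5$)
$w = 4032$ ($w = \left(88 + 38\right) \left(-5 + 37\right) = 126 \cdot 32 = 4032$)
$K{\left(G \right)} = 109 + 4032 G$ ($K{\left(G \right)} = 4032 G + 109 = 109 + 4032 G$)
$\sqrt{4042 + K{\left(208 \right)}} = \sqrt{4042 + \left(109 + 4032 \cdot 208\right)} = \sqrt{4042 + \left(109 + 838656\right)} = \sqrt{4042 + 838765} = \sqrt{842807}$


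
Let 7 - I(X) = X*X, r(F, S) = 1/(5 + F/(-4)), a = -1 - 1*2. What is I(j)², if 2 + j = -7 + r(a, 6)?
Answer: 1406700036/279841 ≈ 5026.8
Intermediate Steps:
a = -3 (a = -1 - 2 = -3)
r(F, S) = 1/(5 - F/4) (r(F, S) = 1/(5 + F*(-¼)) = 1/(5 - F/4))
j = -203/23 (j = -2 + (-7 - 4/(-20 - 3)) = -2 + (-7 - 4/(-23)) = -2 + (-7 - 4*(-1/23)) = -2 + (-7 + 4/23) = -2 - 157/23 = -203/23 ≈ -8.8261)
I(X) = 7 - X² (I(X) = 7 - X*X = 7 - X²)
I(j)² = (7 - (-203/23)²)² = (7 - 1*41209/529)² = (7 - 41209/529)² = (-37506/529)² = 1406700036/279841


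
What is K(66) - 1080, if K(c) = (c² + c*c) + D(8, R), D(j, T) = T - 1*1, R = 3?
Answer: 7634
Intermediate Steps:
D(j, T) = -1 + T (D(j, T) = T - 1 = -1 + T)
K(c) = 2 + 2*c² (K(c) = (c² + c*c) + (-1 + 3) = (c² + c²) + 2 = 2*c² + 2 = 2 + 2*c²)
K(66) - 1080 = (2 + 2*66²) - 1080 = (2 + 2*4356) - 1080 = (2 + 8712) - 1080 = 8714 - 1080 = 7634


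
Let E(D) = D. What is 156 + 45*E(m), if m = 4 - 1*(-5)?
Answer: 561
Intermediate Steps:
m = 9 (m = 4 + 5 = 9)
156 + 45*E(m) = 156 + 45*9 = 156 + 405 = 561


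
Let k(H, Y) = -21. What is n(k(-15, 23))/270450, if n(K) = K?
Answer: -7/90150 ≈ -7.7648e-5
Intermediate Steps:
n(k(-15, 23))/270450 = -21/270450 = -21*1/270450 = -7/90150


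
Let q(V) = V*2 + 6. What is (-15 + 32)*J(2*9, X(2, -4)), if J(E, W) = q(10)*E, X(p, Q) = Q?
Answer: 7956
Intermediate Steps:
q(V) = 6 + 2*V (q(V) = 2*V + 6 = 6 + 2*V)
J(E, W) = 26*E (J(E, W) = (6 + 2*10)*E = (6 + 20)*E = 26*E)
(-15 + 32)*J(2*9, X(2, -4)) = (-15 + 32)*(26*(2*9)) = 17*(26*18) = 17*468 = 7956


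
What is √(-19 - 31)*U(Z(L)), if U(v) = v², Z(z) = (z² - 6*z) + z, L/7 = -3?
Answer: 1490580*I*√2 ≈ 2.108e+6*I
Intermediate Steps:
L = -21 (L = 7*(-3) = -21)
Z(z) = z² - 5*z
√(-19 - 31)*U(Z(L)) = √(-19 - 31)*(-21*(-5 - 21))² = √(-50)*(-21*(-26))² = (5*I*√2)*546² = (5*I*√2)*298116 = 1490580*I*√2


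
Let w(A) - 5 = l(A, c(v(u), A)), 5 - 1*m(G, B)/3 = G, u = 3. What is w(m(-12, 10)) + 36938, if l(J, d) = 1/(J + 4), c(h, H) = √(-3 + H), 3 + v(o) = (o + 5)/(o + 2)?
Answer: 2031866/55 ≈ 36943.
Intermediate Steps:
m(G, B) = 15 - 3*G
v(o) = -3 + (5 + o)/(2 + o) (v(o) = -3 + (o + 5)/(o + 2) = -3 + (5 + o)/(2 + o))
l(J, d) = 1/(4 + J)
w(A) = 5 + 1/(4 + A)
w(m(-12, 10)) + 36938 = (21 + 5*(15 - 3*(-12)))/(4 + (15 - 3*(-12))) + 36938 = (21 + 5*(15 + 36))/(4 + (15 + 36)) + 36938 = (21 + 5*51)/(4 + 51) + 36938 = (21 + 255)/55 + 36938 = (1/55)*276 + 36938 = 276/55 + 36938 = 2031866/55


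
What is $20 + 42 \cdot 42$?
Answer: $1784$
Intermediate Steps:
$20 + 42 \cdot 42 = 20 + 1764 = 1784$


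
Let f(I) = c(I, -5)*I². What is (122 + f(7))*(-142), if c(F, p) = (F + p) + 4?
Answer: -59072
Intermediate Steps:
c(F, p) = 4 + F + p
f(I) = I²*(-1 + I) (f(I) = (4 + I - 5)*I² = (-1 + I)*I² = I²*(-1 + I))
(122 + f(7))*(-142) = (122 + 7²*(-1 + 7))*(-142) = (122 + 49*6)*(-142) = (122 + 294)*(-142) = 416*(-142) = -59072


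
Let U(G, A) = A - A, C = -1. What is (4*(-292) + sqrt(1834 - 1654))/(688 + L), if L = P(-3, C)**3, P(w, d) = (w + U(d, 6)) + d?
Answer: -73/39 + sqrt(5)/104 ≈ -1.8503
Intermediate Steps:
U(G, A) = 0
P(w, d) = d + w (P(w, d) = (w + 0) + d = w + d = d + w)
L = -64 (L = (-1 - 3)**3 = (-4)**3 = -64)
(4*(-292) + sqrt(1834 - 1654))/(688 + L) = (4*(-292) + sqrt(1834 - 1654))/(688 - 64) = (-1168 + sqrt(180))/624 = (-1168 + 6*sqrt(5))*(1/624) = -73/39 + sqrt(5)/104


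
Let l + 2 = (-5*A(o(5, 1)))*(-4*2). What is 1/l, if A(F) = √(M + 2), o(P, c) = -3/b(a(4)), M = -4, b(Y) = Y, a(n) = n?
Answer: -1/1602 - 10*I*√2/801 ≈ -0.00062422 - 0.017656*I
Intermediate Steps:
o(P, c) = -¾ (o(P, c) = -3/4 = (¼)*(-3) = -¾)
A(F) = I*√2 (A(F) = √(-4 + 2) = √(-2) = I*√2)
l = -2 + 40*I*√2 (l = -2 + (-5*I*√2)*(-4*2) = -2 - 5*I*√2*(-8) = -2 + 40*I*√2 ≈ -2.0 + 56.569*I)
1/l = 1/(-2 + 40*I*√2)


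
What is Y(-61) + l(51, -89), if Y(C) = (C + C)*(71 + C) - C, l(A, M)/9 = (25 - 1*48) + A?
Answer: -907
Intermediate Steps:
l(A, M) = -207 + 9*A (l(A, M) = 9*((25 - 1*48) + A) = 9*((25 - 48) + A) = 9*(-23 + A) = -207 + 9*A)
Y(C) = -C + 2*C*(71 + C) (Y(C) = (2*C)*(71 + C) - C = 2*C*(71 + C) - C = -C + 2*C*(71 + C))
Y(-61) + l(51, -89) = -61*(141 + 2*(-61)) + (-207 + 9*51) = -61*(141 - 122) + (-207 + 459) = -61*19 + 252 = -1159 + 252 = -907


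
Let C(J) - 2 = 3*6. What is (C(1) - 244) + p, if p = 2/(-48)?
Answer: -5377/24 ≈ -224.04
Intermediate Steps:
p = -1/24 (p = 2*(-1/48) = -1/24 ≈ -0.041667)
C(J) = 20 (C(J) = 2 + 3*6 = 2 + 18 = 20)
(C(1) - 244) + p = (20 - 244) - 1/24 = -224 - 1/24 = -5377/24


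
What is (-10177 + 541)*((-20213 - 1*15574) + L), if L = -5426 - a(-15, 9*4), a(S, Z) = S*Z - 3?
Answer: 391896120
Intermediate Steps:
a(S, Z) = -3 + S*Z
L = -4883 (L = -5426 - (-3 - 135*4) = -5426 - (-3 - 15*36) = -5426 - (-3 - 540) = -5426 - 1*(-543) = -5426 + 543 = -4883)
(-10177 + 541)*((-20213 - 1*15574) + L) = (-10177 + 541)*((-20213 - 1*15574) - 4883) = -9636*((-20213 - 15574) - 4883) = -9636*(-35787 - 4883) = -9636*(-40670) = 391896120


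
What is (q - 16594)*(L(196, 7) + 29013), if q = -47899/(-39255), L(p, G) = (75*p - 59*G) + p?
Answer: -28331100940216/39255 ≈ -7.2172e+8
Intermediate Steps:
L(p, G) = -59*G + 76*p (L(p, G) = (-59*G + 75*p) + p = -59*G + 76*p)
q = 47899/39255 (q = -47899*(-1/39255) = 47899/39255 ≈ 1.2202)
(q - 16594)*(L(196, 7) + 29013) = (47899/39255 - 16594)*((-59*7 + 76*196) + 29013) = -651349571*((-413 + 14896) + 29013)/39255 = -651349571*(14483 + 29013)/39255 = -651349571/39255*43496 = -28331100940216/39255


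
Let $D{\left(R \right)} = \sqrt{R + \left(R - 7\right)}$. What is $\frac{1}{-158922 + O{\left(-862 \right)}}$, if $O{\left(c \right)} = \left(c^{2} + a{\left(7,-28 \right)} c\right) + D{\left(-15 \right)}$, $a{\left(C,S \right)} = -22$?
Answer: $\frac{603086}{363712723433} - \frac{i \sqrt{37}}{363712723433} \approx 1.6581 \cdot 10^{-6} - 1.6724 \cdot 10^{-11} i$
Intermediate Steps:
$D{\left(R \right)} = \sqrt{-7 + 2 R}$ ($D{\left(R \right)} = \sqrt{R + \left(-7 + R\right)} = \sqrt{-7 + 2 R}$)
$O{\left(c \right)} = c^{2} - 22 c + i \sqrt{37}$ ($O{\left(c \right)} = \left(c^{2} - 22 c\right) + \sqrt{-7 + 2 \left(-15\right)} = \left(c^{2} - 22 c\right) + \sqrt{-7 - 30} = \left(c^{2} - 22 c\right) + \sqrt{-37} = \left(c^{2} - 22 c\right) + i \sqrt{37} = c^{2} - 22 c + i \sqrt{37}$)
$\frac{1}{-158922 + O{\left(-862 \right)}} = \frac{1}{-158922 + \left(\left(-862\right)^{2} - -18964 + i \sqrt{37}\right)} = \frac{1}{-158922 + \left(743044 + 18964 + i \sqrt{37}\right)} = \frac{1}{-158922 + \left(762008 + i \sqrt{37}\right)} = \frac{1}{603086 + i \sqrt{37}}$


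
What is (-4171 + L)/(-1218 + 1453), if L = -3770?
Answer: -7941/235 ≈ -33.792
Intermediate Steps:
(-4171 + L)/(-1218 + 1453) = (-4171 - 3770)/(-1218 + 1453) = -7941/235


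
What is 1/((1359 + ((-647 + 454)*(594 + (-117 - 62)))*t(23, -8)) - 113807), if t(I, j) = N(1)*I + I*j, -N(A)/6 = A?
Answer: 1/25678142 ≈ 3.8944e-8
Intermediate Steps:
N(A) = -6*A
t(I, j) = -6*I + I*j (t(I, j) = (-6*1)*I + I*j = -6*I + I*j)
1/((1359 + ((-647 + 454)*(594 + (-117 - 62)))*t(23, -8)) - 113807) = 1/((1359 + ((-647 + 454)*(594 + (-117 - 62)))*(23*(-6 - 8))) - 113807) = 1/((1359 + (-193*(594 - 179))*(23*(-14))) - 113807) = 1/((1359 - 193*415*(-322)) - 113807) = 1/((1359 - 80095*(-322)) - 113807) = 1/((1359 + 25790590) - 113807) = 1/(25791949 - 113807) = 1/25678142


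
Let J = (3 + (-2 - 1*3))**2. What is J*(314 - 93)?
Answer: 884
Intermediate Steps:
J = 4 (J = (3 + (-2 - 3))**2 = (3 - 5)**2 = (-2)**2 = 4)
J*(314 - 93) = 4*(314 - 93) = 4*221 = 884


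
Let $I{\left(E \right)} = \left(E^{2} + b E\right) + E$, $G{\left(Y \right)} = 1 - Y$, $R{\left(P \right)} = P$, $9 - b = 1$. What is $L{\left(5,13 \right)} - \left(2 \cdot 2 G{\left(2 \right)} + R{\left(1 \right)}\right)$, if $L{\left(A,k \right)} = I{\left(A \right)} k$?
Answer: $913$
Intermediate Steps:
$b = 8$ ($b = 9 - 1 = 8$)
$I{\left(E \right)} = E^{2} + 9 E$ ($I{\left(E \right)} = \left(E^{2} + 8 E\right) + E = E^{2} + 9 E$)
$L{\left(A,k \right)} = A k \left(9 + A\right)$ ($L{\left(A,k \right)} = A \left(9 + A\right) k = A k \left(9 + A\right)$)
$L{\left(5,13 \right)} - \left(2 \cdot 2 G{\left(2 \right)} + R{\left(1 \right)}\right) = 5 \cdot 13 \left(9 + 5\right) - \left(2 \cdot 2 \left(1 - 2\right) + 1\right) = 5 \cdot 13 \cdot 14 - \left(4 \left(1 - 2\right) + 1\right) = 910 - \left(4 \left(-1\right) + 1\right) = 910 - \left(-4 + 1\right) = 910 - -3 = 910 + 3 = 913$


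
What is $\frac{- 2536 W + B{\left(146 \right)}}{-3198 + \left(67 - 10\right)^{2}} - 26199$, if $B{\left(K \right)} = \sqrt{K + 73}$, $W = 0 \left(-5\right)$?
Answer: $-26199 + \frac{\sqrt{219}}{51} \approx -26199.0$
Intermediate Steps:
$W = 0$
$B{\left(K \right)} = \sqrt{73 + K}$
$\frac{- 2536 W + B{\left(146 \right)}}{-3198 + \left(67 - 10\right)^{2}} - 26199 = \frac{\left(-2536\right) 0 + \sqrt{73 + 146}}{-3198 + \left(67 - 10\right)^{2}} - 26199 = \frac{0 + \sqrt{219}}{-3198 + 57^{2}} - 26199 = \frac{\sqrt{219}}{-3198 + 3249} - 26199 = \frac{\sqrt{219}}{51} - 26199 = -26199 + \frac{\sqrt{219}}{51}$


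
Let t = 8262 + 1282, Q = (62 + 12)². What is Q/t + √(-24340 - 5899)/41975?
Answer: 1369/2386 + I*√30239/41975 ≈ 0.57376 + 0.0041428*I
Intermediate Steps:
Q = 5476 (Q = 74² = 5476)
t = 9544
Q/t + √(-24340 - 5899)/41975 = 5476/9544 + √(-24340 - 5899)/41975 = 5476*(1/9544) + √(-30239)*(1/41975) = 1369/2386 + (I*√30239)*(1/41975) = 1369/2386 + I*√30239/41975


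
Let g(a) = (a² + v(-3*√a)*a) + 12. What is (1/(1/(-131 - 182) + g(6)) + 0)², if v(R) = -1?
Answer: 97969/172791025 ≈ 0.00056698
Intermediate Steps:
g(a) = 12 + a² - a (g(a) = (a² - a) + 12 = 12 + a² - a)
(1/(1/(-131 - 182) + g(6)) + 0)² = (1/(1/(-131 - 182) + (12 + 6² - 1*6)) + 0)² = (1/(1/(-313) + (12 + 36 - 6)) + 0)² = (1/(-1/313 + 42) + 0)² = (1/(13145/313) + 0)² = (313/13145 + 0)² = (313/13145)² = 97969/172791025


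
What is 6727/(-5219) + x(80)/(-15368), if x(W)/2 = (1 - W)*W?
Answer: -275091/589747 ≈ -0.46646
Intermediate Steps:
x(W) = 2*W*(1 - W) (x(W) = 2*((1 - W)*W) = 2*(W*(1 - W)) = 2*W*(1 - W))
6727/(-5219) + x(80)/(-15368) = 6727/(-5219) + (2*80*(1 - 1*80))/(-15368) = 6727*(-1/5219) + (2*80*(1 - 80))*(-1/15368) = -6727/5219 + (2*80*(-79))*(-1/15368) = -6727/5219 - 12640*(-1/15368) = -6727/5219 + 1580/1921 = -275091/589747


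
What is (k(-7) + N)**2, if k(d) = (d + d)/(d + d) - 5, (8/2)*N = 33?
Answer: 289/16 ≈ 18.063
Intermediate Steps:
N = 33/4 (N = (1/4)*33 = 33/4 ≈ 8.2500)
k(d) = -4 (k(d) = (2*d)/((2*d)) - 5 = (2*d)*(1/(2*d)) - 5 = 1 - 5 = -4)
(k(-7) + N)**2 = (-4 + 33/4)**2 = (17/4)**2 = 289/16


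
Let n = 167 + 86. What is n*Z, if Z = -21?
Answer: -5313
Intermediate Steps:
n = 253
n*Z = 253*(-21) = -5313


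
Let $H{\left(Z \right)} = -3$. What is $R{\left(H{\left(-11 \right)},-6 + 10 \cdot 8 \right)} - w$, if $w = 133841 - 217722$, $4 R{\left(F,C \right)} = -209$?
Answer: $\frac{335315}{4} \approx 83829.0$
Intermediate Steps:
$R{\left(F,C \right)} = - \frac{209}{4}$ ($R{\left(F,C \right)} = \frac{1}{4} \left(-209\right) = - \frac{209}{4}$)
$w = -83881$ ($w = 133841 - 217722 = -83881$)
$R{\left(H{\left(-11 \right)},-6 + 10 \cdot 8 \right)} - w = - \frac{209}{4} - -83881 = - \frac{209}{4} + 83881 = \frac{335315}{4}$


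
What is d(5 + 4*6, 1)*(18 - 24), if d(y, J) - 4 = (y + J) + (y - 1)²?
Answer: -4908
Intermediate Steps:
d(y, J) = 4 + J + y + (-1 + y)² (d(y, J) = 4 + ((y + J) + (y - 1)²) = 4 + ((J + y) + (-1 + y)²) = 4 + (J + y + (-1 + y)²) = 4 + J + y + (-1 + y)²)
d(5 + 4*6, 1)*(18 - 24) = (5 + 1 + (5 + 4*6)² - (5 + 4*6))*(18 - 24) = (5 + 1 + (5 + 24)² - (5 + 24))*(-6) = (5 + 1 + 29² - 1*29)*(-6) = (5 + 1 + 841 - 29)*(-6) = 818*(-6) = -4908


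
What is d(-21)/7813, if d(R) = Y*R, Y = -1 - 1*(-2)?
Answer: -21/7813 ≈ -0.0026878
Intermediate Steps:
Y = 1 (Y = -1 + 2 = 1)
d(R) = R (d(R) = 1*R = R)
d(-21)/7813 = -21/7813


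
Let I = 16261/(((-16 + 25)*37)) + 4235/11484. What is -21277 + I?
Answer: -91109715/4292 ≈ -21228.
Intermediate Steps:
I = 211169/4292 (I = 16261/((9*37)) + 4235*(1/11484) = 16261/333 + 385/1044 = 211169/4292 ≈ 49.201)
-21277 + I = -21277 + 211169/4292 = -91109715/4292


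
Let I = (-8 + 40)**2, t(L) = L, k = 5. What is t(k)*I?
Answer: 5120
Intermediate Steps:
I = 1024 (I = 32**2 = 1024)
t(k)*I = 5*1024 = 5120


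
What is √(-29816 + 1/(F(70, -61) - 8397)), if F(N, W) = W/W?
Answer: 13*I*√3109192027/4198 ≈ 172.67*I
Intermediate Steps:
F(N, W) = 1
√(-29816 + 1/(F(70, -61) - 8397)) = √(-29816 + 1/(1 - 8397)) = √(-29816 + 1/(-8396)) = √(-29816 - 1/8396) = √(-250335137/8396) = 13*I*√3109192027/4198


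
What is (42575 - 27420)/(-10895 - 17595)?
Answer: -433/814 ≈ -0.53194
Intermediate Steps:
(42575 - 27420)/(-10895 - 17595) = 15155/(-28490) = 15155*(-1/28490) = -433/814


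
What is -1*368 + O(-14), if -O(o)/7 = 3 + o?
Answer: -291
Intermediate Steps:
O(o) = -21 - 7*o (O(o) = -7*(3 + o) = -21 - 7*o)
-1*368 + O(-14) = -1*368 + (-21 - 7*(-14)) = -368 + (-21 + 98) = -368 + 77 = -291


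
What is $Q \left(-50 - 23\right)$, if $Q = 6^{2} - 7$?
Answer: $-2117$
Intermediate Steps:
$Q = 29$ ($Q = 36 - 7 = 29$)
$Q \left(-50 - 23\right) = 29 \left(-50 - 23\right) = 29 \left(-73\right) = -2117$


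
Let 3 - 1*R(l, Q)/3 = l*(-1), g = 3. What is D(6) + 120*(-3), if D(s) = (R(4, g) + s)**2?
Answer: 369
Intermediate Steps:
R(l, Q) = 9 + 3*l (R(l, Q) = 9 - 3*l*(-1) = 9 - (-3)*l = 9 + 3*l)
D(s) = (21 + s)**2 (D(s) = ((9 + 3*4) + s)**2 = ((9 + 12) + s)**2 = (21 + s)**2)
D(6) + 120*(-3) = (21 + 6)**2 + 120*(-3) = 27**2 - 360 = 729 - 360 = 369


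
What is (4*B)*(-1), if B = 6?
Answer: -24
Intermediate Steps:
(4*B)*(-1) = (4*6)*(-1) = 24*(-1) = -24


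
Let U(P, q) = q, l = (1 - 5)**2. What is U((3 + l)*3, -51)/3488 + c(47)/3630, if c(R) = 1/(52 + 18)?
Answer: -3238903/221575200 ≈ -0.014618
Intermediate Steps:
l = 16 (l = (-4)**2 = 16)
c(R) = 1/70
U((3 + l)*3, -51)/3488 + c(47)/3630 = -51/3488 + (1/70)/3630 = -51*1/3488 + (1/70)*(1/3630) = -51/3488 + 1/254100 = -3238903/221575200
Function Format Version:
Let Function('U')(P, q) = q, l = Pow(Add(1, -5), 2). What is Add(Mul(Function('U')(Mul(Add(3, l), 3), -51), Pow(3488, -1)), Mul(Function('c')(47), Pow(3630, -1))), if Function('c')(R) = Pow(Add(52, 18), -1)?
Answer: Rational(-3238903, 221575200) ≈ -0.014618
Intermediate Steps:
l = 16 (l = Pow(-4, 2) = 16)
Function('c')(R) = Rational(1, 70) (Function('c')(R) = Pow(70, -1) = Rational(1, 70))
Add(Mul(Function('U')(Mul(Add(3, l), 3), -51), Pow(3488, -1)), Mul(Function('c')(47), Pow(3630, -1))) = Add(Mul(-51, Pow(3488, -1)), Mul(Rational(1, 70), Pow(3630, -1))) = Add(Mul(-51, Rational(1, 3488)), Mul(Rational(1, 70), Rational(1, 3630))) = Add(Rational(-51, 3488), Rational(1, 254100)) = Rational(-3238903, 221575200)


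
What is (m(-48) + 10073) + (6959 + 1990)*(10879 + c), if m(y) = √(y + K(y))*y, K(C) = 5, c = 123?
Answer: 98466971 - 48*I*√43 ≈ 9.8467e+7 - 314.76*I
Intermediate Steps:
m(y) = y*√(5 + y) (m(y) = √(y + 5)*y = √(5 + y)*y = y*√(5 + y))
(m(-48) + 10073) + (6959 + 1990)*(10879 + c) = (-48*√(5 - 48) + 10073) + (6959 + 1990)*(10879 + 123) = (-48*I*√43 + 10073) + 8949*11002 = (-48*I*√43 + 10073) + 98456898 = (10073 - 48*I*√43) + 98456898 = 98466971 - 48*I*√43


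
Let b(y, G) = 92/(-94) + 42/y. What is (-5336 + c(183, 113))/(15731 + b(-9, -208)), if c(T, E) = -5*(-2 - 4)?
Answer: -748146/2217275 ≈ -0.33742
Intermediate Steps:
b(y, G) = -46/47 + 42/y (b(y, G) = 92*(-1/94) + 42/y = -46/47 + 42/y)
c(T, E) = 30 (c(T, E) = -5*(-6) = 30)
(-5336 + c(183, 113))/(15731 + b(-9, -208)) = (-5336 + 30)/(15731 + (-46/47 + 42/(-9))) = -5306/(15731 + (-46/47 + 42*(-⅑))) = -5306/(15731 + (-46/47 - 14/3)) = -5306/(15731 - 796/141) = -5306/2217275/141 = -5306*141/2217275 = -748146/2217275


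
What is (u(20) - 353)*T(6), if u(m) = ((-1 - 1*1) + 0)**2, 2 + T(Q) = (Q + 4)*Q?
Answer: -20242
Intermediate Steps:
T(Q) = -2 + Q*(4 + Q) (T(Q) = -2 + (Q + 4)*Q = -2 + (4 + Q)*Q = -2 + Q*(4 + Q))
u(m) = 4 (u(m) = ((-1 - 1) + 0)**2 = (-2 + 0)**2 = (-2)**2 = 4)
(u(20) - 353)*T(6) = (4 - 353)*(-2 + 6**2 + 4*6) = -349*(-2 + 36 + 24) = -349*58 = -20242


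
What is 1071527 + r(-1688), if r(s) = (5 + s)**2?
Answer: 3904016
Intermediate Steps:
1071527 + r(-1688) = 1071527 + (5 - 1688)**2 = 1071527 + (-1683)**2 = 1071527 + 2832489 = 3904016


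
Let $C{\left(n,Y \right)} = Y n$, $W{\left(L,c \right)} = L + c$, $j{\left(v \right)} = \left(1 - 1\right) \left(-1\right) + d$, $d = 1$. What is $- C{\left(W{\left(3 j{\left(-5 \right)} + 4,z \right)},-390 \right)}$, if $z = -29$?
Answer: $-8580$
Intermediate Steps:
$j{\left(v \right)} = 1$ ($j{\left(v \right)} = \left(1 - 1\right) \left(-1\right) + 1 = 0 \left(-1\right) + 1 = 0 + 1 = 1$)
$- C{\left(W{\left(3 j{\left(-5 \right)} + 4,z \right)},-390 \right)} = - \left(-390\right) \left(\left(3 \cdot 1 + 4\right) - 29\right) = - \left(-390\right) \left(\left(3 + 4\right) - 29\right) = - \left(-390\right) \left(7 - 29\right) = - \left(-390\right) \left(-22\right) = \left(-1\right) 8580 = -8580$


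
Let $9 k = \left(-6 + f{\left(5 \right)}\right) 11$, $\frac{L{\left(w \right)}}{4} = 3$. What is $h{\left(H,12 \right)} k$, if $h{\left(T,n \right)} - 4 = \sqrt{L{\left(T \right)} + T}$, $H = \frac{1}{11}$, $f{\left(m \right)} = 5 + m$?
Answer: $\frac{176}{9} + \frac{4 \sqrt{1463}}{9} \approx 36.555$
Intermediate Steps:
$H = \frac{1}{11} \approx 0.090909$
$L{\left(w \right)} = 12$ ($L{\left(w \right)} = 4 \cdot 3 = 12$)
$h{\left(T,n \right)} = 4 + \sqrt{12 + T}$
$k = \frac{44}{9}$ ($k = \frac{\left(-6 + \left(5 + 5\right)\right) 11}{9} = \frac{\left(-6 + 10\right) 11}{9} = \frac{4 \cdot 11}{9} = \frac{1}{9} \cdot 44 = \frac{44}{9} \approx 4.8889$)
$h{\left(H,12 \right)} k = \left(4 + \sqrt{12 + \frac{1}{11}}\right) \frac{44}{9} = \left(4 + \sqrt{\frac{133}{11}}\right) \frac{44}{9} = \left(4 + \frac{\sqrt{1463}}{11}\right) \frac{44}{9} = \frac{176}{9} + \frac{4 \sqrt{1463}}{9}$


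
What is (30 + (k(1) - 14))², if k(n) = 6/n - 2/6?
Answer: 4225/9 ≈ 469.44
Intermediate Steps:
k(n) = -⅓ + 6/n (k(n) = 6/n - 2*⅙ = 6/n - ⅓ = -⅓ + 6/n)
(30 + (k(1) - 14))² = (30 + ((⅓)*(18 - 1*1)/1 - 14))² = (30 + ((⅓)*1*(18 - 1) - 14))² = (30 + ((⅓)*1*17 - 14))² = (30 + (17/3 - 14))² = (30 - 25/3)² = (65/3)² = 4225/9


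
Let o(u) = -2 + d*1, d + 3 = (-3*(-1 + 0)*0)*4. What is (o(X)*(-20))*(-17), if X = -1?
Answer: -1700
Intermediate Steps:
d = -3 (d = -3 + (-3*(-1 + 0)*0)*4 = -3 + (-3*(-1)*0)*4 = -3 + (3*0)*4 = -3 + 0*4 = -3 + 0 = -3)
o(u) = -5 (o(u) = -2 - 3*1 = -2 - 3 = -5)
(o(X)*(-20))*(-17) = -5*(-20)*(-17) = 100*(-17) = -1700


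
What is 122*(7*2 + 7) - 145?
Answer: 2417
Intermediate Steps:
122*(7*2 + 7) - 145 = 122*(14 + 7) - 145 = 122*21 - 145 = 2562 - 145 = 2417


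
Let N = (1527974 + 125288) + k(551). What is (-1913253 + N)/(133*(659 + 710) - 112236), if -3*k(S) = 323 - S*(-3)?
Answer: -781949/209523 ≈ -3.7320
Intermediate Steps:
k(S) = -323/3 - S (k(S) = -(323 - S*(-3))/3 = -(323 - (-3)*S)/3 = -(323 + 3*S)/3 = -323/3 - S)
N = 4957810/3 (N = (1527974 + 125288) + (-323/3 - 1*551) = 1653262 + (-323/3 - 551) = 1653262 - 1976/3 = 4957810/3 ≈ 1.6526e+6)
(-1913253 + N)/(133*(659 + 710) - 112236) = (-1913253 + 4957810/3)/(133*(659 + 710) - 112236) = -781949/(3*(133*1369 - 112236)) = -781949/(3*(182077 - 112236)) = -781949/3/69841 = -781949/3*1/69841 = -781949/209523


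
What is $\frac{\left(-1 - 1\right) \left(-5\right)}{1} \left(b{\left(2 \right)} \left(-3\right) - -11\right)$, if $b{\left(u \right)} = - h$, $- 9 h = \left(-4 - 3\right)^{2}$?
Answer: $- \frac{160}{3} \approx -53.333$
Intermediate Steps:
$h = - \frac{49}{9}$ ($h = - \frac{\left(-4 - 3\right)^{2}}{9} = - \frac{\left(-7\right)^{2}}{9} = \left(- \frac{1}{9}\right) 49 = - \frac{49}{9} \approx -5.4444$)
$b{\left(u \right)} = \frac{49}{9}$ ($b{\left(u \right)} = \left(-1\right) \left(- \frac{49}{9}\right) = \frac{49}{9}$)
$\frac{\left(-1 - 1\right) \left(-5\right)}{1} \left(b{\left(2 \right)} \left(-3\right) - -11\right) = \frac{\left(-1 - 1\right) \left(-5\right)}{1} \left(\frac{49}{9} \left(-3\right) - -11\right) = \left(-2\right) \left(-5\right) 1 \left(- \frac{49}{3} + 11\right) = 10 \cdot 1 \left(- \frac{16}{3}\right) = 10 \left(- \frac{16}{3}\right) = - \frac{160}{3}$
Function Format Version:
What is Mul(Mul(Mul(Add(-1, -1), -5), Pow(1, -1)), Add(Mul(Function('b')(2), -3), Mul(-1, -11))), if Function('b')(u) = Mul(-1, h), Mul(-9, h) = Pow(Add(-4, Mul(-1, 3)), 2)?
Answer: Rational(-160, 3) ≈ -53.333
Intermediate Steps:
h = Rational(-49, 9) (h = Mul(Rational(-1, 9), Pow(Add(-4, Mul(-1, 3)), 2)) = Mul(Rational(-1, 9), Pow(Add(-4, -3), 2)) = Mul(Rational(-1, 9), Pow(-7, 2)) = Mul(Rational(-1, 9), 49) = Rational(-49, 9) ≈ -5.4444)
Function('b')(u) = Rational(49, 9) (Function('b')(u) = Mul(-1, Rational(-49, 9)) = Rational(49, 9))
Mul(Mul(Mul(Add(-1, -1), -5), Pow(1, -1)), Add(Mul(Function('b')(2), -3), Mul(-1, -11))) = Mul(Mul(Mul(Add(-1, -1), -5), Pow(1, -1)), Add(Mul(Rational(49, 9), -3), Mul(-1, -11))) = Mul(Mul(Mul(-2, -5), 1), Add(Rational(-49, 3), 11)) = Mul(Mul(10, 1), Rational(-16, 3)) = Mul(10, Rational(-16, 3)) = Rational(-160, 3)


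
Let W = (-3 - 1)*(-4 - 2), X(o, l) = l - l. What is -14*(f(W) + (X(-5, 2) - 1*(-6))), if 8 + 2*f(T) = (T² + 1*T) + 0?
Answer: -4228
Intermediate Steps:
X(o, l) = 0
W = 24 (W = -4*(-6) = 24)
f(T) = -4 + T/2 + T²/2 (f(T) = -4 + ((T² + 1*T) + 0)/2 = -4 + ((T² + T) + 0)/2 = -4 + ((T + T²) + 0)/2 = -4 + (T + T²)/2 = -4 + (T/2 + T²/2) = -4 + T/2 + T²/2)
-14*(f(W) + (X(-5, 2) - 1*(-6))) = -14*((-4 + (½)*24 + (½)*24²) + (0 - 1*(-6))) = -14*((-4 + 12 + (½)*576) + (0 + 6)) = -14*((-4 + 12 + 288) + 6) = -14*(296 + 6) = -14*302 = -4228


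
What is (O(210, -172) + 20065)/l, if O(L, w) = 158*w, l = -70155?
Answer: 7111/70155 ≈ 0.10136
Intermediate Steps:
(O(210, -172) + 20065)/l = (158*(-172) + 20065)/(-70155) = (-27176 + 20065)*(-1/70155) = -7111*(-1/70155) = 7111/70155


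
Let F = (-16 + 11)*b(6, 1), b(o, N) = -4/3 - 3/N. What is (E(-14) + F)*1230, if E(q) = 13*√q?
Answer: 26650 + 15990*I*√14 ≈ 26650.0 + 59829.0*I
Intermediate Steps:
b(o, N) = -4/3 - 3/N (b(o, N) = -4*⅓ - 3/N = -4/3 - 3/N)
F = 65/3 (F = (-16 + 11)*(-4/3 - 3/1) = -5*(-4/3 - 3*1) = -5*(-4/3 - 3) = -5*(-13/3) = 65/3 ≈ 21.667)
(E(-14) + F)*1230 = (13*√(-14) + 65/3)*1230 = (13*(I*√14) + 65/3)*1230 = (13*I*√14 + 65/3)*1230 = (65/3 + 13*I*√14)*1230 = 26650 + 15990*I*√14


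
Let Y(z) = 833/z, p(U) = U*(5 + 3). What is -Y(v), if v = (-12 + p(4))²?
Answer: -833/400 ≈ -2.0825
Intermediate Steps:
p(U) = 8*U (p(U) = U*8 = 8*U)
v = 400 (v = (-12 + 8*4)² = (-12 + 32)² = 20² = 400)
-Y(v) = -833/400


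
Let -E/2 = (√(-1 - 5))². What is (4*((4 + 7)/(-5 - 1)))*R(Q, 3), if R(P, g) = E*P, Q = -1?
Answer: 88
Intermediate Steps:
E = 12 (E = -2*(√(-1 - 5))² = -2*(√(-6))² = -2*(I*√6)² = -2*(-6) = 12)
R(P, g) = 12*P
(4*((4 + 7)/(-5 - 1)))*R(Q, 3) = (4*((4 + 7)/(-5 - 1)))*(12*(-1)) = (4*(11/(-6)))*(-12) = (4*(11*(-⅙)))*(-12) = (4*(-11/6))*(-12) = -22/3*(-12) = 88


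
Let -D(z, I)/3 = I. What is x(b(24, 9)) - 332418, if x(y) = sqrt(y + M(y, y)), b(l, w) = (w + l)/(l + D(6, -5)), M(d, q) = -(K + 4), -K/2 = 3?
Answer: -332418 + sqrt(481)/13 ≈ -3.3242e+5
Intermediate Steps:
K = -6 (K = -2*3 = -6)
D(z, I) = -3*I
M(d, q) = 2 (M(d, q) = -(-6 + 4) = -1*(-2) = 2)
b(l, w) = (l + w)/(15 + l) (b(l, w) = (w + l)/(l - 3*(-5)) = (l + w)/(l + 15) = (l + w)/(15 + l))
x(y) = sqrt(2 + y) (x(y) = sqrt(y + 2) = sqrt(2 + y))
x(b(24, 9)) - 332418 = sqrt(2 + (24 + 9)/(15 + 24)) - 332418 = sqrt(2 + 33/39) - 332418 = sqrt(2 + (1/39)*33) - 332418 = sqrt(2 + 11/13) - 332418 = sqrt(37/13) - 332418 = sqrt(481)/13 - 332418 = -332418 + sqrt(481)/13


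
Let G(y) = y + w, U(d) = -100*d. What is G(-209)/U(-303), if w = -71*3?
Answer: -211/15150 ≈ -0.013927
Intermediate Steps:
w = -213
G(y) = -213 + y (G(y) = y - 213 = -213 + y)
G(-209)/U(-303) = (-213 - 209)/((-100*(-303))) = -422/30300 = -422*1/30300 = -211/15150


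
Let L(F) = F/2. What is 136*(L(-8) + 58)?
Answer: 7344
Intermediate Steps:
L(F) = F/2 (L(F) = F*(½) = F/2)
136*(L(-8) + 58) = 136*((½)*(-8) + 58) = 136*(-4 + 58) = 136*54 = 7344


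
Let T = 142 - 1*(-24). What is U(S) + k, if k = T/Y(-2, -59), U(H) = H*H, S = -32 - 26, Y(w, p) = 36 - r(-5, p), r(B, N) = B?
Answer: 138090/41 ≈ 3368.0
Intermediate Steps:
T = 166 (T = 142 + 24 = 166)
Y(w, p) = 41 (Y(w, p) = 36 - 1*(-5) = 36 + 5 = 41)
S = -58
U(H) = H**2
k = 166/41 ≈ 4.0488
U(S) + k = (-58)**2 + 166/41 = 3364 + 166/41 = 138090/41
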